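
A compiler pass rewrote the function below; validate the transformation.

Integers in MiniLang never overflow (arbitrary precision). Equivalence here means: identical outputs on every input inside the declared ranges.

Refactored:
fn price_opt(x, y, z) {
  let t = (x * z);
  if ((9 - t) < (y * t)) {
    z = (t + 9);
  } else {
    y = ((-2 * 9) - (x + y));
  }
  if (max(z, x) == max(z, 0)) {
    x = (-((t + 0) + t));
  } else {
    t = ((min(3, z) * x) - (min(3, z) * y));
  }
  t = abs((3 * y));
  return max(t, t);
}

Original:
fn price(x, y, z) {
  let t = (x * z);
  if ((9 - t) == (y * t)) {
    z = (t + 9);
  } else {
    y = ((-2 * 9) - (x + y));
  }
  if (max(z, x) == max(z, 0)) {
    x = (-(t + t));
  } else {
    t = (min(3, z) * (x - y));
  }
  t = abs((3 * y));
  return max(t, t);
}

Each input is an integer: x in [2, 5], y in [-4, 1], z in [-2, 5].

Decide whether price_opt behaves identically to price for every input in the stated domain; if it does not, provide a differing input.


These are not equivalent — on x=2, y=-4, z=-2 the outputs split (48 vs 12).
price: t = -4; ((9 - t) == (y * t)) -> false; y = -16; (max(z, x) == max(z, 0)) -> false; t = -36; t = 48; return 48
price_opt: t = -4; ((9 - t) < (y * t)) -> true; z = 5; (max(z, x) == max(z, 0)) -> true; x = 8; t = 12; return 12
verdict: not equivalent; witness: x=2, y=-4, z=-2


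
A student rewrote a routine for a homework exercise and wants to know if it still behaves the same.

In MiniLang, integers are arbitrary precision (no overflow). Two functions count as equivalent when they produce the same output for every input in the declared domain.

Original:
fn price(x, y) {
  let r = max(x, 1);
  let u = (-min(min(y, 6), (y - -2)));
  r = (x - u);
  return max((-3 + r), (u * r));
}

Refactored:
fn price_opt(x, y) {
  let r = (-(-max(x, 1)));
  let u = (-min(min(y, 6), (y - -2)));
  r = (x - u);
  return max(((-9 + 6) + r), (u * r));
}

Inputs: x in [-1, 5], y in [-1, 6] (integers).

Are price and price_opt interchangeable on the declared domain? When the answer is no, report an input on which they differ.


Although constant usage differs; and arithmetic usage differs, 56/56 inputs agree.
verdict: equivalent


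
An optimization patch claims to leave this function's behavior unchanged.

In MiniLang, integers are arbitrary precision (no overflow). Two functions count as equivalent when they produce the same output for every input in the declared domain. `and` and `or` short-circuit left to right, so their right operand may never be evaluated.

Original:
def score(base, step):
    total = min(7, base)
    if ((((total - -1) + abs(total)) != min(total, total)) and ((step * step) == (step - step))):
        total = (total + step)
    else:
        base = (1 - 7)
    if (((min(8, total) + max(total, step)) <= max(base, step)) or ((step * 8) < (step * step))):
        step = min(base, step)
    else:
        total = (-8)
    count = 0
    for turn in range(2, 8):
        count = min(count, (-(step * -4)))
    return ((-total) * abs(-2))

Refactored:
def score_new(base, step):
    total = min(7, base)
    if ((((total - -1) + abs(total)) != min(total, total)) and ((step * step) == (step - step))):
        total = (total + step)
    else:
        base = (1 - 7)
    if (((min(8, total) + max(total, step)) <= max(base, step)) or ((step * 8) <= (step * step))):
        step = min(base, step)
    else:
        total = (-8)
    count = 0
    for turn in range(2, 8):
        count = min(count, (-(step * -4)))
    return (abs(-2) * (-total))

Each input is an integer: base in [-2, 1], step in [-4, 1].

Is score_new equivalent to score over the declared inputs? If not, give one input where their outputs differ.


These are not equivalent — on base=1, step=0 the outputs split (16 vs -2).
score: total=1, then ((((total - -1) + abs(total)) != min(total, total)) and ((step * step) == (step - step))) is true, then total=1, then (((min(8, total) + max(total, step)) <= max(base, step)) or ((step * 8) < (step * step))) is false, then total=-8, then count=0, then (turn=2), then count=0, then (turn=3), then count=0, then (turn=4), then count=0, then (turn=5), then count=0, then (turn=6), then count=0, then (turn=7), then count=0, then returns 16
score_new: total=1, then ((((total - -1) + abs(total)) != min(total, total)) and ((step * step) == (step - step))) is true, then total=1, then (((min(8, total) + max(total, step)) <= max(base, step)) or ((step * 8) <= (step * step))) is true, then step=0, then count=0, then (turn=2), then count=0, then (turn=3), then count=0, then (turn=4), then count=0, then (turn=5), then count=0, then (turn=6), then count=0, then (turn=7), then count=0, then returns -2
verdict: not equivalent; witness: base=1, step=0


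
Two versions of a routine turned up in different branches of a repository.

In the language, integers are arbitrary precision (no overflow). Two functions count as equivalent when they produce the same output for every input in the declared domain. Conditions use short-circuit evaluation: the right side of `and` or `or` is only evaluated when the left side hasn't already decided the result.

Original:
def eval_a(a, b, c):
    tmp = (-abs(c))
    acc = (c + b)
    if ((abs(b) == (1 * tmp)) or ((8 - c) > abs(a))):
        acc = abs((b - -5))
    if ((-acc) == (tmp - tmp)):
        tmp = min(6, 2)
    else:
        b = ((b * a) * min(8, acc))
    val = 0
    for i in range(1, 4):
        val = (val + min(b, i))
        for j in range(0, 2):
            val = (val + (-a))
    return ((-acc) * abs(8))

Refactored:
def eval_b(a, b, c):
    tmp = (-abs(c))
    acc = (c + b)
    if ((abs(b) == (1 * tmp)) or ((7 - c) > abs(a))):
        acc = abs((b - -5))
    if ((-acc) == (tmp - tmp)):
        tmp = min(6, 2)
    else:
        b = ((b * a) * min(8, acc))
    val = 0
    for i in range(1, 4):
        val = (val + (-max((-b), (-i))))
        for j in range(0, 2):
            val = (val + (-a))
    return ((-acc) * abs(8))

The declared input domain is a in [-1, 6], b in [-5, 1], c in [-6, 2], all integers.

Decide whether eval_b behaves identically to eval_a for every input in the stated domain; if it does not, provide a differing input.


Input a=5, b=-5, c=2: 0 from eval_a versus 24 from eval_b.
verdict: not equivalent; witness: a=5, b=-5, c=2


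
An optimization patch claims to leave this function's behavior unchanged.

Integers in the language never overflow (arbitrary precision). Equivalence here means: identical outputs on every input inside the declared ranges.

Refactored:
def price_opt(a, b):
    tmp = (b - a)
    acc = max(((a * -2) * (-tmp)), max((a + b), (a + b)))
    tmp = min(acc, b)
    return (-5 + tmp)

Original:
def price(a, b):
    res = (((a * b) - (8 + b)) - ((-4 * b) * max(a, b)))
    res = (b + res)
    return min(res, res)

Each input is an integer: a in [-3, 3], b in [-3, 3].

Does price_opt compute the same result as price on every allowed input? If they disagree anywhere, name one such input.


Not equivalent: a=-3, b=-3 separates them (37 vs -8).
price: res becomes 40; next res becomes 37; next final value 37
price_opt: tmp becomes 0; next acc becomes 0; next tmp becomes -3; next final value -8
verdict: not equivalent; witness: a=-3, b=-3


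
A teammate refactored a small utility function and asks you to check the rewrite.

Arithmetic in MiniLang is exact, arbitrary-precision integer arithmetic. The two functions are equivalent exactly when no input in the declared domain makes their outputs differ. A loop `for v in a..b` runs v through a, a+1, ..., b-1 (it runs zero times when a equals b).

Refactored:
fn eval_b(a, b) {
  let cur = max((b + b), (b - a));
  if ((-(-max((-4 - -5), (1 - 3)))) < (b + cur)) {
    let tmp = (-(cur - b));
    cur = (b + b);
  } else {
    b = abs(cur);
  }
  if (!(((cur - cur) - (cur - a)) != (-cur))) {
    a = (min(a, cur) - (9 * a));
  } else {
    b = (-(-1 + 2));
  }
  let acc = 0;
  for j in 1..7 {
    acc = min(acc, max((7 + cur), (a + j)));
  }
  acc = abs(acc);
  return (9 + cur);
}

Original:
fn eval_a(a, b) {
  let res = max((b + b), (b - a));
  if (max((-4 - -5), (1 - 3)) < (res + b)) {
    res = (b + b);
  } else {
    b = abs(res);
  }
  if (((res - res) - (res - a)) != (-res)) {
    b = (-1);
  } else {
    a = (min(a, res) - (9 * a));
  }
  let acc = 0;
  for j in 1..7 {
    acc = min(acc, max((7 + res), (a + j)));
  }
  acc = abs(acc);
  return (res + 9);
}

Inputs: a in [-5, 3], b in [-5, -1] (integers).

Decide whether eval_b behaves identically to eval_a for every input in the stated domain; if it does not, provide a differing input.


Side by side, the visible changes include: constant usage differs; also local variable names differ; also boolean connective usage differs; also arithmetic usage differs; also statement counts differ.
As a probe, take a=-2, b=-2: eval_a runs res = 0; (max((-4 - -5), (1 - 3)) < (res + b)) -> false; b = 0; (((res - res) - (res - a)) != (-res)) -> true; b = -1; acc = 0; [j=1]; acc = 0; [j=2]; acc = 0; [j=3]; acc = 0; [j=4]; acc = 0; [j=5]; acc = 0; [j=6]; acc = 0; acc = 0; return 9; eval_b runs cur = 0; ((-(-max((-4 - -5), (1 - 3)))) < (b + cur)) -> false; b = 0; (!(((cur - cur) - (cur - a)) != (-cur))) -> false; b = -1; acc = 0; [j=1]; acc = 0; [j=2]; acc = 0; [j=3]; acc = 0; [j=4]; acc = 0; [j=5]; acc = 0; [j=6]; acc = 0; acc = 0; return 9; both end at 9.
Checked all 45 inputs in the declared domain: the outputs agree on every one.
verdict: equivalent


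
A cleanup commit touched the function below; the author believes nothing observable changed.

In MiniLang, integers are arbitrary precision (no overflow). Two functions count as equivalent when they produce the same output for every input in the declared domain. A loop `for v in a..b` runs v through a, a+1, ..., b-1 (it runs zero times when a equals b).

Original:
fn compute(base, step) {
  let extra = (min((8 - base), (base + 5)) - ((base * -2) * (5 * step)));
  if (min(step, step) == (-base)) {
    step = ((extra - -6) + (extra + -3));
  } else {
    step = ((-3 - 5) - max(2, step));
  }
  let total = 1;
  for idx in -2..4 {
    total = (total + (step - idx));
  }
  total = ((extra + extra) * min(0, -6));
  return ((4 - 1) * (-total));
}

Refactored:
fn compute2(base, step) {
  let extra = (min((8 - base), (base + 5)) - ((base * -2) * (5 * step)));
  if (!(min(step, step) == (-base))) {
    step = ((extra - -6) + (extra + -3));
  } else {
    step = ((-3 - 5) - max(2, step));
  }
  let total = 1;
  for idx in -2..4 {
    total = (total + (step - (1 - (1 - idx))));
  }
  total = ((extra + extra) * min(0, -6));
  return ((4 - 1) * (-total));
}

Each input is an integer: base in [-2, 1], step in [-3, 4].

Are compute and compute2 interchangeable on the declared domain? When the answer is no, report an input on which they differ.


Equivalent. The suspicious-looking change has no observable effect anywhere in the declared ranges.
Checked all 32 inputs in the declared domain: the outputs agree on every one.
Tracing base=-1, step=-3: compute: extra=34, then (min(step, step) == (-base)) is false, then step=-10, then total=1, then (idx=-2), then total=-7, then (idx=-1), then total=-16, then (idx=0), then total=-26, then (idx=1), then total=-37, then (idx=2), then total=-49, then (idx=3), then total=-62, then total=-408, then returns 1224 | compute2: extra=34, then (!(min(step, step) == (-base))) is true, then step=71, then total=1, then (idx=-2), then total=74, then (idx=-1), then total=146, then (idx=0), then total=217, then (idx=1), then total=287, then (idx=2), then total=356, then (idx=3), then total=424, then total=-408, then returns 1224 — matching result 1224.
verdict: equivalent


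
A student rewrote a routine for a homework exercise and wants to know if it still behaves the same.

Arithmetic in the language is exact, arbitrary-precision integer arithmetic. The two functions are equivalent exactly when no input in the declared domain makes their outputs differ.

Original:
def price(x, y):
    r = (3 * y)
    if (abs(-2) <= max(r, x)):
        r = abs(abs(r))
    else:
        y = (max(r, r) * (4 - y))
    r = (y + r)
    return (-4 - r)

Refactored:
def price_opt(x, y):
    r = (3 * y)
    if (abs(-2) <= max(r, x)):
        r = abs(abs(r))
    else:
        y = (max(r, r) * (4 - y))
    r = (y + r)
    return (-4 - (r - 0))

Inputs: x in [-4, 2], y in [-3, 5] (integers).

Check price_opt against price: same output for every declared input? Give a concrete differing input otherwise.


Equivalent — the differences include constant usage differs; arithmetic usage differs, yet no declared input distinguishes the two.
One worked example (x=-2, y=3) — price: r = 9; (abs(-2) <= max(r, x)) -> true; r = 9; r = 12; return -16; price_opt: r = 9; (abs(-2) <= max(r, x)) -> true; r = 9; r = 12; return -16; agreement on -16.
Sweeping the whole domain (63 inputs) finds no disagreement.
verdict: equivalent


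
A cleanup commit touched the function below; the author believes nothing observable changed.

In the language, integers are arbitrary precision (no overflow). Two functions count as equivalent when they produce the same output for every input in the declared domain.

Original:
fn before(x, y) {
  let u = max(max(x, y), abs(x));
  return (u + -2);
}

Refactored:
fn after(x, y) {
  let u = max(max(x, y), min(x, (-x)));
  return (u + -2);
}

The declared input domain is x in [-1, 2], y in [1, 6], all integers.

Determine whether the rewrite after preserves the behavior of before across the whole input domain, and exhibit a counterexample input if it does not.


Whatever the rewrite altered, no input in the stated domain can expose a difference; all 24 inputs agree.
verdict: equivalent


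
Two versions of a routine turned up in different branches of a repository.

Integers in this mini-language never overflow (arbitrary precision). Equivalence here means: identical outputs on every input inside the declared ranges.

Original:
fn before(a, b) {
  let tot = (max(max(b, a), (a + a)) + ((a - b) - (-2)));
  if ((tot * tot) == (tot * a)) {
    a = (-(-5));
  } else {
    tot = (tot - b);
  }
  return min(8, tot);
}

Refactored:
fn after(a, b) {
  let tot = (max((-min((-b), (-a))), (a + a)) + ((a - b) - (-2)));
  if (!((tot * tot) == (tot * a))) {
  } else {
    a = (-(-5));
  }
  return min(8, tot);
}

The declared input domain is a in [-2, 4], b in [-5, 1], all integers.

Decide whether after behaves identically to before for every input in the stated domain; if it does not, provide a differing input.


Try a=-2, b=-5.
before: tot = 3; ((tot * tot) == (tot * a)) -> false; tot = 8; return 8
after: tot = 3; (!((tot * tot) == (tot * a))) -> true; return 3
8 against 3: the behavior changed.
verdict: not equivalent; witness: a=-2, b=-5


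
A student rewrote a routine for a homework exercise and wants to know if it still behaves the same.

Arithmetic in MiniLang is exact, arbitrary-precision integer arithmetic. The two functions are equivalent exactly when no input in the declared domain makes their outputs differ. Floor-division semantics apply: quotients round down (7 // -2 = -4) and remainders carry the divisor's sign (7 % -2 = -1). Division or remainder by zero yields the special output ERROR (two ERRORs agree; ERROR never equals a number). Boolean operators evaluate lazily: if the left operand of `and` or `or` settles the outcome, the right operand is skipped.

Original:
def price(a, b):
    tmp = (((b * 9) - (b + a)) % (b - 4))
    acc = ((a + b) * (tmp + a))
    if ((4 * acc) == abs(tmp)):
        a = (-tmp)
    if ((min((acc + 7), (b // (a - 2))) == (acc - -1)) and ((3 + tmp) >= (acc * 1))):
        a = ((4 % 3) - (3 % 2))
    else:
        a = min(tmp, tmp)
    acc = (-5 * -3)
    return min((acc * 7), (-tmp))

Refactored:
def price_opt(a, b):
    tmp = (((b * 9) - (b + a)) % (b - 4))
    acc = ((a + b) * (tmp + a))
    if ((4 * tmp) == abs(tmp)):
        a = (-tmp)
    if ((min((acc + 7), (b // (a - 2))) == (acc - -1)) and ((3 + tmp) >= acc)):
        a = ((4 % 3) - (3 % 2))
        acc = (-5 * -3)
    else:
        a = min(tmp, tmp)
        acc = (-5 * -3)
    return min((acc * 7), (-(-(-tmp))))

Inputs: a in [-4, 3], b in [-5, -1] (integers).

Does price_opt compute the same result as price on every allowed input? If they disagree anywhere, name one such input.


Try a=2, b=-1.
price: tmp = 0; acc = 2; ((4 * acc) == abs(tmp)) -> false; division by zero -> ERROR
price_opt: tmp = 0; acc = 2; ((4 * tmp) == abs(tmp)) -> true; a = 0; ((min((acc + 7), (b // (a - 2))) == (acc - -1)) and ((3 + tmp) >= acc)) -> false; a = 0; acc = 15; return 0
ERROR vs 0 — the two versions disagree here.
verdict: not equivalent; witness: a=2, b=-1


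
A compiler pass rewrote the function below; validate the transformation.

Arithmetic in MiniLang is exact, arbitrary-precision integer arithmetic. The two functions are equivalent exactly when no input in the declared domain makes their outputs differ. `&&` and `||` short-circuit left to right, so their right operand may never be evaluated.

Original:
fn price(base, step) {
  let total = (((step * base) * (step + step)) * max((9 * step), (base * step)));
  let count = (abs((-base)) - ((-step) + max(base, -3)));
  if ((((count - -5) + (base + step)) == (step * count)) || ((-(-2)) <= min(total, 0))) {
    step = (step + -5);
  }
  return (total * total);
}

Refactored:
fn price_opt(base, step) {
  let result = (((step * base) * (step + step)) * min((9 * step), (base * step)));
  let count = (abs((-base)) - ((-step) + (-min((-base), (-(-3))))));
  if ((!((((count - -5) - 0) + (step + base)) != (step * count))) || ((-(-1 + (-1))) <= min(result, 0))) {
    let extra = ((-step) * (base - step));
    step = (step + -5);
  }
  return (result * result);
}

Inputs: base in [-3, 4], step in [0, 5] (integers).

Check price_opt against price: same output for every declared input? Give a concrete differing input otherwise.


The rewrite breaks on base=-3, step=1, where the results are 2916 and 324.
price: total=-54, then count=7, then ((((count - -5) + (base + step)) == (step * count)) || ((-(-2)) <= min(total, 0))) is false, then returns 2916
price_opt: result=18, then count=7, then ((!((((count - -5) - 0) + (step + base)) != (step * count))) || ((-(-1 + (-1))) <= min(result, 0))) is false, then returns 324
verdict: not equivalent; witness: base=-3, step=1


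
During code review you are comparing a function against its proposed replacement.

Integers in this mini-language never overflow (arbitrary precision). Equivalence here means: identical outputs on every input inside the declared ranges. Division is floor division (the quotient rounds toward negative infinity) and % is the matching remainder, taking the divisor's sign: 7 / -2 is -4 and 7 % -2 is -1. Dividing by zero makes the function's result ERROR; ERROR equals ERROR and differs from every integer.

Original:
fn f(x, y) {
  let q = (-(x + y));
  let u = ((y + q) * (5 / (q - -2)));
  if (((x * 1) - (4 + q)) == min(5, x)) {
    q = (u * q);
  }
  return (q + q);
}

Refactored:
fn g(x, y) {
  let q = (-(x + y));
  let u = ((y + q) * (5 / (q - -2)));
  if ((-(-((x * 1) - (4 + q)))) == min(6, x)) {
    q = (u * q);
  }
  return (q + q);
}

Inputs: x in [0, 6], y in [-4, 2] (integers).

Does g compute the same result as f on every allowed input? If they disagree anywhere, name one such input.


x=6, y=-3 yields -180 from f but -6 from g.
verdict: not equivalent; witness: x=6, y=-3


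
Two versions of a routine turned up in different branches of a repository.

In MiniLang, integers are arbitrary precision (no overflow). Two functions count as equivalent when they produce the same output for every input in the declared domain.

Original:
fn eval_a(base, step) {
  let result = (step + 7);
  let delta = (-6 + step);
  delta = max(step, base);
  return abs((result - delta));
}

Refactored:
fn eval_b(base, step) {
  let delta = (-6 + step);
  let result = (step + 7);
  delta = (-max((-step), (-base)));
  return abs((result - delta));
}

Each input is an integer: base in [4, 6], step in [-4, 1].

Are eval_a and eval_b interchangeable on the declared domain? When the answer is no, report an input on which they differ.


There is a counterexample at base=4, step=-4: 1 on one side, 7 on the other.
eval_a: result=3, then delta=-10, then delta=4, then returns 1
eval_b: delta=-10, then result=3, then delta=-4, then returns 7
verdict: not equivalent; witness: base=4, step=-4


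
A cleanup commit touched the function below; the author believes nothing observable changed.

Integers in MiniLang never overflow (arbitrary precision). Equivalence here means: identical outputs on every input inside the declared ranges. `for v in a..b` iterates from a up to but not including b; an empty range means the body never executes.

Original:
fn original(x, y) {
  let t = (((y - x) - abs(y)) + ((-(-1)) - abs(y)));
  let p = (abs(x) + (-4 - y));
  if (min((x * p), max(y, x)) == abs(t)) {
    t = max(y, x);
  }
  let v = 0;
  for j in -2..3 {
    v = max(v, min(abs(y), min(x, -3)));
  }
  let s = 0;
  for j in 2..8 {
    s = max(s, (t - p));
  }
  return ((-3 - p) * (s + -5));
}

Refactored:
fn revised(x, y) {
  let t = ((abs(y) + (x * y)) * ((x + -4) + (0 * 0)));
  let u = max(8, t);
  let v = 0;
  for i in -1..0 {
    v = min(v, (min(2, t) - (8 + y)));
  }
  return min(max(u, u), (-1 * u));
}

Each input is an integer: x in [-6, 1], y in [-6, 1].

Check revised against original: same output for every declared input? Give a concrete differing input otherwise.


Evaluate both at x=-6, y=-6.
original: t := -11 | p := 8 | (min((x * p), max(y, x)) == abs(t)): false | v := 0 | iter j=-2: | v := 0 | iter j=-1: | v := 0 | iter j=0: | v := 0 | iter j=1: | v := 0 | iter j=2: | v := 0 | s := 0 | iter j=2: | s := 0 | iter j=3: | s := 0 | iter j=4: | s := 0 | iter j=5: | s := 0 | iter j=6: | s := 0 | iter j=7: | s := 0 | result 55
revised: t := -420 | u := 8 | v := 0 | iter i=-1: | v := -422 | result -8
55 vs -8 — the two versions disagree here.
verdict: not equivalent; witness: x=-6, y=-6


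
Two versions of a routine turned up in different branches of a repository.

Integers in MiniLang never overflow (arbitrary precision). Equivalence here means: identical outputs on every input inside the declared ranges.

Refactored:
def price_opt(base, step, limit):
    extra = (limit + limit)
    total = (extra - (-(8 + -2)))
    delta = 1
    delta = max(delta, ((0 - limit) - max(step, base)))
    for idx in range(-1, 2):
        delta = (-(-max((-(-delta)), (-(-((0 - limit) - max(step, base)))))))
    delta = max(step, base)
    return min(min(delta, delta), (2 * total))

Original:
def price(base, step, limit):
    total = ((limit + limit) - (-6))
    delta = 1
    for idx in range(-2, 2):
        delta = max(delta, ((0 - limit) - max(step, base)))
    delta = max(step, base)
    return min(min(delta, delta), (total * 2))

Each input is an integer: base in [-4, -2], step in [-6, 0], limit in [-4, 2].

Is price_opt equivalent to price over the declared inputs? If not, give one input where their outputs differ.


Differences: constant usage differs, loop structure differs, local variable names differ, arithmetic usage differs, statement counts differ, min/max/abs usage differs — yet all 147 inputs agree.
verdict: equivalent


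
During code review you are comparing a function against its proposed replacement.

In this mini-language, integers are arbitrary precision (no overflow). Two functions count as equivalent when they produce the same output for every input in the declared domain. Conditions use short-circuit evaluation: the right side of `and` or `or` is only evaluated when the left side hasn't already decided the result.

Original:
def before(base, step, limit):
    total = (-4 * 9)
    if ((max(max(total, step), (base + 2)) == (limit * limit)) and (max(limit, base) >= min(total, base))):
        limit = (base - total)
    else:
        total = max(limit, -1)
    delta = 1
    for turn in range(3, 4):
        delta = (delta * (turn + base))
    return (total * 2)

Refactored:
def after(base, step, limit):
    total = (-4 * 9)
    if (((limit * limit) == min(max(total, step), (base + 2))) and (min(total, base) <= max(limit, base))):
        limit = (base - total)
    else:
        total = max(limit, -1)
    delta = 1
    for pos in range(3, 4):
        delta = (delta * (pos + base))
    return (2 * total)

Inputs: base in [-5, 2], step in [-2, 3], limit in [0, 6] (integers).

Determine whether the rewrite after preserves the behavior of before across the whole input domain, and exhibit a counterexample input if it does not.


Run the pair on base=-5, step=0, limit=0.
before: total := -36 | ((max(max(total, step), (base + 2)) == (limit * limit)) and (max(limit, base) >= min(total, base))): true | limit := 31 | delta := 1 | iter turn=3: | delta := -2 | result -72
after: total := -36 | (((limit * limit) == min(max(total, step), (base + 2))) and (min(total, base) <= max(limit, base))): false | total := 0 | delta := 1 | iter pos=3: | delta := -2 | result 0
-72 vs 0 — the two versions disagree here.
verdict: not equivalent; witness: base=-5, step=0, limit=0


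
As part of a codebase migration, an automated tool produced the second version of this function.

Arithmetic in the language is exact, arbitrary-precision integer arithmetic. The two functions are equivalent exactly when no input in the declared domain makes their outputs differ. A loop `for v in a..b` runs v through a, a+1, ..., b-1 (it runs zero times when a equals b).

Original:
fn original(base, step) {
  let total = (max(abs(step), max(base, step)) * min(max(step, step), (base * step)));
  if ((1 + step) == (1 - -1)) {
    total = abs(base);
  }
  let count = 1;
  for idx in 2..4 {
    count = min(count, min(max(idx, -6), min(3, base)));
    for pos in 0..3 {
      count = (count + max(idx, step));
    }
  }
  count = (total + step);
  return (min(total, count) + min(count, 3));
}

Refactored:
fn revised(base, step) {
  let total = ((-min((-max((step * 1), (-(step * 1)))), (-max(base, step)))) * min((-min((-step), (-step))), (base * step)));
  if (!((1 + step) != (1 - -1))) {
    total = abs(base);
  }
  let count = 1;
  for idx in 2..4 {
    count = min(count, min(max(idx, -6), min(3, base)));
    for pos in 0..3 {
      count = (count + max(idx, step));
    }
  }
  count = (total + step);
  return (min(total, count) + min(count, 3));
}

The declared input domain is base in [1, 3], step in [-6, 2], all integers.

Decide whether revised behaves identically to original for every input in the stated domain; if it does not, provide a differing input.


The two versions differ — the changes include arithmetic usage differs; and constant usage differs; and boolean connective usage differs; and min/max/abs usage differs; and comparison usage differs.
Tracing base=1, step=2: original: total becomes 4; next ((1 + step) == (1 - -1)) evaluates to false; next count becomes 1; next at idx=2:; next count becomes 1; next at pos=0:; next count becomes 3; next at pos=1:; next count becomes 5; next at pos=2:; next count becomes 7; next at idx=3:; next count becomes 1; next at pos=0:; next count becomes 4; next at pos=1:; next count becomes 7; next at pos=2:; next count becomes 10; next count becomes 6; next final value 7 | revised: total becomes 4; next (!((1 + step) != (1 - -1))) evaluates to false; next count becomes 1; next at idx=2:; next count becomes 1; next at pos=0:; next count becomes 3; next at pos=1:; next count becomes 5; next at pos=2:; next count becomes 7; next at idx=3:; next count becomes 1; next at pos=0:; next count becomes 4; next at pos=1:; next count becomes 7; next at pos=2:; next count becomes 10; next count becomes 6; next final value 7 — matching result 7.
Across all 27 domain points the two functions coincide.
verdict: equivalent


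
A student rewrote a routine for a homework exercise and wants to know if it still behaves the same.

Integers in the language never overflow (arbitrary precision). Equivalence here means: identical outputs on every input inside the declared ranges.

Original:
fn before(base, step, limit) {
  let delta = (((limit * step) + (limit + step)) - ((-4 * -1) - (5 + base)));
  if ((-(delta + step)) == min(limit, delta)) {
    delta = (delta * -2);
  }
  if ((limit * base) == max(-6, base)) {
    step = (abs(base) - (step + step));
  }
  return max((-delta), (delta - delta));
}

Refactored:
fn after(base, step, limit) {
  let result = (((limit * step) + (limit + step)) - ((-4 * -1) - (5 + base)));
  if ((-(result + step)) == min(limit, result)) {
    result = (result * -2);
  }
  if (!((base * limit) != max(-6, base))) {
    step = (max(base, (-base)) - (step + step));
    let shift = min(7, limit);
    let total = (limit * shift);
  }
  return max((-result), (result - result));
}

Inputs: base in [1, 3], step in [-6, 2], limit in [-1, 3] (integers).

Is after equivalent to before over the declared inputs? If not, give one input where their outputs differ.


This is a faithful refactor — local variable names differ; arithmetic usage differs; comparison usage differs; min/max/abs usage differs; boolean connective usage differs; statement counts differ; constant usage differs, but the computed results match everywhere.
One worked example (base=3, step=1, limit=-1) — before: delta=3, then ((-(delta + step)) == min(limit, delta)) is false, then ((limit * base) == max(-6, base)) is false, then returns 0; after: result=3, then ((-(result + step)) == min(limit, result)) is false, then (!((base * limit) != max(-6, base))) is false, then returns 0; agreement on 0.
Across all 135 domain points the two functions coincide.
verdict: equivalent


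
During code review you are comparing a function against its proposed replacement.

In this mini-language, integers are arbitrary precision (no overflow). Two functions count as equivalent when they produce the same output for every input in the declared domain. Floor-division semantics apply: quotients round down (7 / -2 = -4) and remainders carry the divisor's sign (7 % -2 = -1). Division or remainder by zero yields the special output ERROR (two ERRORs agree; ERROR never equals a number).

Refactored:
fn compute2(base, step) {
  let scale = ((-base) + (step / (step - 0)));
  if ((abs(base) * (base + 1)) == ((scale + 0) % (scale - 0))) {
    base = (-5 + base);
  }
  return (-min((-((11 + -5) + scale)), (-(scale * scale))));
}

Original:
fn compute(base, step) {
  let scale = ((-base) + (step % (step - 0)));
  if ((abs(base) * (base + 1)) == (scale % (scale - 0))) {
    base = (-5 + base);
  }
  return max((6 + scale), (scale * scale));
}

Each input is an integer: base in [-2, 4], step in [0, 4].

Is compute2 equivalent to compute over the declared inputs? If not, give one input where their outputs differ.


There is a counterexample at base=-2, step=1: 8 on one side, 9 on the other.
compute: scale := 2 | ((abs(base) * (base + 1)) == (scale % (scale - 0))): false | result 8
compute2: scale := 3 | ((abs(base) * (base + 1)) == ((scale + 0) % (scale - 0))): false | result 9
verdict: not equivalent; witness: base=-2, step=1


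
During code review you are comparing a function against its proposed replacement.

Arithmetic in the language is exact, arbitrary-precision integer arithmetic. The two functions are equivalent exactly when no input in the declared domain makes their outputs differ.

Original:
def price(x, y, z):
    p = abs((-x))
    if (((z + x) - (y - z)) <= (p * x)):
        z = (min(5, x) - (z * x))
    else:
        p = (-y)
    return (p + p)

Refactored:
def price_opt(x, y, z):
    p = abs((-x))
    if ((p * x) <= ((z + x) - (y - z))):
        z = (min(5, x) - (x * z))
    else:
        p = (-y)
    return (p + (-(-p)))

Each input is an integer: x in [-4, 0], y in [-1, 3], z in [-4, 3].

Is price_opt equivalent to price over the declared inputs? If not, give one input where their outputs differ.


On input x=-4, y=-1, z=-4, price returns 2 while price_opt returns 8.
verdict: not equivalent; witness: x=-4, y=-1, z=-4


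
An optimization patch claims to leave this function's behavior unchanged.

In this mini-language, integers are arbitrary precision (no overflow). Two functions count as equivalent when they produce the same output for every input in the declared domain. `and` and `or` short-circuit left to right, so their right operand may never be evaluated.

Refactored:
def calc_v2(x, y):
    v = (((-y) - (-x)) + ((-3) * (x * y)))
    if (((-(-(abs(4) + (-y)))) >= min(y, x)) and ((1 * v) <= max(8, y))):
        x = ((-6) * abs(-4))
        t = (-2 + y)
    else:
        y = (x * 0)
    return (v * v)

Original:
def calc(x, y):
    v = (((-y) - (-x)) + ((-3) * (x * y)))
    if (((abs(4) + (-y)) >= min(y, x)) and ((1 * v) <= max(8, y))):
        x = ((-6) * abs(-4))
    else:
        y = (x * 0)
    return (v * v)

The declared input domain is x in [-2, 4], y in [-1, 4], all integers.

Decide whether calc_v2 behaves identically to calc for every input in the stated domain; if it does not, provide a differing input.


This is a faithful refactor — constant usage differs; also arithmetic usage differs; also statement counts differ; also local variable names differ, but the computed results match everywhere.
One worked example (x=-2, y=1) — calc: v=3, then (((abs(4) + (-y)) >= min(y, x)) and ((1 * v) <= max(8, y))) is true, then x=-24, then returns 9; calc_v2: v=3, then (((-(-(abs(4) + (-y)))) >= min(y, x)) and ((1 * v) <= max(8, y))) is true, then x=-24, then t=-1, then returns 9; agreement on 9.
An exhaustive pass over the 42 declared inputs shows identical outputs.
verdict: equivalent


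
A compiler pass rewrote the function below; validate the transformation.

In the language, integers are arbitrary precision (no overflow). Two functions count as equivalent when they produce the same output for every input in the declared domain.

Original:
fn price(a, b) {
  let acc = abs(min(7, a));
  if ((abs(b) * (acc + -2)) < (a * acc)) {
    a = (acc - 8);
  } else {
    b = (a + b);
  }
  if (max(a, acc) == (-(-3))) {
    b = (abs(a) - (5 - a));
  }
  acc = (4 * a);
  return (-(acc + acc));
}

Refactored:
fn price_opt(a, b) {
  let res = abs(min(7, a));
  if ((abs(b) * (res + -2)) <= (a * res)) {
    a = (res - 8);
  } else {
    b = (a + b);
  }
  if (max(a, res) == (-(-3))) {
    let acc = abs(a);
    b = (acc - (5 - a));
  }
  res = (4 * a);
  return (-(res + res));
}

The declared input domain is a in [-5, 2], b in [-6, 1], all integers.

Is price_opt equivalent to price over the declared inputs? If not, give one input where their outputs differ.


The rewrite breaks on a=-1, b=-1, where the results are 8 and 56.
price: acc=1, then ((abs(b) * (acc + -2)) < (a * acc)) is false, then b=-2, then (max(a, acc) == (-(-3))) is false, then acc=-4, then returns 8
price_opt: res=1, then ((abs(b) * (res + -2)) <= (a * res)) is true, then a=-7, then (max(a, res) == (-(-3))) is false, then res=-28, then returns 56
verdict: not equivalent; witness: a=-1, b=-1


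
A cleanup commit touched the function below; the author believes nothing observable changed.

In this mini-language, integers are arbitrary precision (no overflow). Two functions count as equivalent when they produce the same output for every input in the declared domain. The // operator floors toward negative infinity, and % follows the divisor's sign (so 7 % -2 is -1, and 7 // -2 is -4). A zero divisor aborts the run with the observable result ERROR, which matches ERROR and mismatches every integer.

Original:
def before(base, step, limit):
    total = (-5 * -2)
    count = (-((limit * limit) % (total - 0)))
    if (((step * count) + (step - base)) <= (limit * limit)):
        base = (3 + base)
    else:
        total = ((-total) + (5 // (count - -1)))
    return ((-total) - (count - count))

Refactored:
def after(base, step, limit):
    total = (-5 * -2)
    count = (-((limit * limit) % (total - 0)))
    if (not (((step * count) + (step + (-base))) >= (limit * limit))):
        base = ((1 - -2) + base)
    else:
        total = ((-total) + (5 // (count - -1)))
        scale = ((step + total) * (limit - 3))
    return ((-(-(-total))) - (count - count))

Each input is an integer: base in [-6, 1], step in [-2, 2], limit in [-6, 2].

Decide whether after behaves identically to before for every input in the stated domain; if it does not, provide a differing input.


base=-6, step=-2, limit=-4 yields -10 from before but 11 from after.
verdict: not equivalent; witness: base=-6, step=-2, limit=-4


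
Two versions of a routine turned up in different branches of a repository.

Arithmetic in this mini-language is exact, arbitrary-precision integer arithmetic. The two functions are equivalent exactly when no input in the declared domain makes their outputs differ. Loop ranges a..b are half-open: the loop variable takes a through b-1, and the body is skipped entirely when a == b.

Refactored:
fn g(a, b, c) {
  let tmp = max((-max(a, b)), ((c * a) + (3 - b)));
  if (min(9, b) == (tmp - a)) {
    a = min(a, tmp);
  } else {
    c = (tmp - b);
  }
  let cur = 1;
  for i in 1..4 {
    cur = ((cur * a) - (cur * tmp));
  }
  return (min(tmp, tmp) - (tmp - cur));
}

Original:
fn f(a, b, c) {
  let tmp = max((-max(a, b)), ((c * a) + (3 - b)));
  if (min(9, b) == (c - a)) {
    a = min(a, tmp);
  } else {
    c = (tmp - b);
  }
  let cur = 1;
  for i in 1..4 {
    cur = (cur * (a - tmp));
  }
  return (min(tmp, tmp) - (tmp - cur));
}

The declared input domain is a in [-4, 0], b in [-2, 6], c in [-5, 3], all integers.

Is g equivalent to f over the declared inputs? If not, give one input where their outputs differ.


a=-4, b=5, c=1 yields 0 from f but 1 from g.
verdict: not equivalent; witness: a=-4, b=5, c=1


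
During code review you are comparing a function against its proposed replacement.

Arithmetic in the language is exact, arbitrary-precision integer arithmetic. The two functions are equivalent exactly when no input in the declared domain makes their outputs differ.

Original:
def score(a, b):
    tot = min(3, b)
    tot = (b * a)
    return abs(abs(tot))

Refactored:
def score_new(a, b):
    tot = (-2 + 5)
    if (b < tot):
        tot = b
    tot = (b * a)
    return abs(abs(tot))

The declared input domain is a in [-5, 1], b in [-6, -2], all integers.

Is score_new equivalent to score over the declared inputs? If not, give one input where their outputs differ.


Behavior is preserved: although branching structure differs, and statement counts differ, and constant usage differs, and arithmetic usage differs, and min/max/abs usage differs, and comparison usage differs, the outputs never diverge.
As a probe, take a=-1, b=-4: score runs tot = -4; tot = 4; return 4; score_new runs tot = 3; (b < tot) -> true; tot = -4; tot = 4; return 4; both end at 4.
Checked all 35 inputs in the declared domain: the outputs agree on every one.
verdict: equivalent


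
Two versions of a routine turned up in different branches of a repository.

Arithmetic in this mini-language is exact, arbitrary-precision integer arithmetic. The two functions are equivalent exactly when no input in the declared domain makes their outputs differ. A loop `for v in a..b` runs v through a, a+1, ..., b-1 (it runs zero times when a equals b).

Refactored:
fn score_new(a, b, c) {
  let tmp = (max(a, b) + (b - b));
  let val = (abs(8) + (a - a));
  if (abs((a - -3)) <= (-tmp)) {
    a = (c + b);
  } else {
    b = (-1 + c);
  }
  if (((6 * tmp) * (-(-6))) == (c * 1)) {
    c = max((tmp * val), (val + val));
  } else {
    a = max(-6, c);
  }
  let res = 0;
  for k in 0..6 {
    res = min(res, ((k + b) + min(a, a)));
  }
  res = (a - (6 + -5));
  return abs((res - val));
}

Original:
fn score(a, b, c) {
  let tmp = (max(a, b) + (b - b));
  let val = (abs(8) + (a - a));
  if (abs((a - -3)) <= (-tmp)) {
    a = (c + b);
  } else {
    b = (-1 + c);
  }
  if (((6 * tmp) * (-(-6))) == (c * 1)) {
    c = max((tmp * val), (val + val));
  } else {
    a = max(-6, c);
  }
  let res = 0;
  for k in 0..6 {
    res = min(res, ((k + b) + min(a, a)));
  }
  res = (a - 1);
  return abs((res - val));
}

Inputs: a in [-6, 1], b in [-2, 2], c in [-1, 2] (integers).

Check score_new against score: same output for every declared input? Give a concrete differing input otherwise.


Differences: constant usage differs, arithmetic usage differs — yet all 160 inputs agree.
verdict: equivalent
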